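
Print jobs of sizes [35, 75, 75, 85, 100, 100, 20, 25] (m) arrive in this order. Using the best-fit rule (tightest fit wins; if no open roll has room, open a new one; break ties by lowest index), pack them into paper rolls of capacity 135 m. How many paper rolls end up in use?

5

  35 → roll 1 (new)  [load 35/135]
  75 → roll 1  [load 110/135]
  75 → roll 2 (new)  [load 75/135]
  85 → roll 3 (new)  [load 85/135]
  100 → roll 4 (new)  [load 100/135]
  100 → roll 5 (new)  [load 100/135]
  20 → roll 1  [load 130/135]
  25 → roll 4  [load 125/135]
5 paper rolls opened.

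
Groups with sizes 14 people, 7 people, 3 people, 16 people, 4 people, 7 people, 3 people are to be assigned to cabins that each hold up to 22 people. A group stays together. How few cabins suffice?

3

Total = 16 + 14 + 7 + 7 + 4 + 3 + 3 = 54 people.
Lower bound: ⌈54/22⌉ = 3 cabins.
A packing using 3 cabins:
  cabin 1: 16 + 4 = 20
  cabin 2: 14 + 7 = 21
  cabin 3: 7 + 3 + 3 = 13
This matches the lower bound, so 3 is optimal.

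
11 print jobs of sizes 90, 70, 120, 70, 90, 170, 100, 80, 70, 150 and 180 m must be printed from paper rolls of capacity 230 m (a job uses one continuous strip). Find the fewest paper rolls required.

Total = 180 + 170 + 150 + 120 + 100 + 90 + 90 + 80 + 70 + 70 + 70 = 1190 m.
Lower bound: ⌈1190/230⌉ = 6 paper rolls.
A packing using 6 paper rolls:
  roll 1: 180 = 180
  roll 2: 170 = 170
  roll 3: 150 + 80 = 230
  roll 4: 120 + 100 = 220
  roll 5: 90 + 90 = 180
  roll 6: 70 + 70 + 70 = 210
This matches the lower bound, so 6 is optimal.

6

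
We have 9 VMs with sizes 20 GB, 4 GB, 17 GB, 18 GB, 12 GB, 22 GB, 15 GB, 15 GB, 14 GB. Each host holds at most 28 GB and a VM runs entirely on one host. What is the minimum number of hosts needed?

7

Total = 22 + 20 + 18 + 17 + 15 + 15 + 14 + 12 + 4 = 137 GB.
Lower bound: ⌈137/28⌉ = 5 hosts.
Also, 6 VMs each exceed 14 GB, and no two of those can share a host, so at least 6 hosts are needed.
A packing using 7 hosts:
  host 1: 22 + 4 = 26
  host 2: 20 = 20
  host 3: 18 = 18
  host 4: 17 = 17
  host 5: 15 + 12 = 27
  host 6: 15 = 15
  host 7: 14 = 14
No arrangement into 6 hosts stays within capacity, so 7 is optimal.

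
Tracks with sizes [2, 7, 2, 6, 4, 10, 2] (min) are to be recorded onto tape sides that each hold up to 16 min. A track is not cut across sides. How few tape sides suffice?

3

Total = 10 + 7 + 6 + 4 + 2 + 2 + 2 = 33 min.
Lower bound: ⌈33/16⌉ = 3 tape sides.
A packing using 3 tape sides:
  side 1: 10 + 6 = 16
  side 2: 7 + 4 + 2 + 2 = 15
  side 3: 2 = 2
This matches the lower bound, so 3 is optimal.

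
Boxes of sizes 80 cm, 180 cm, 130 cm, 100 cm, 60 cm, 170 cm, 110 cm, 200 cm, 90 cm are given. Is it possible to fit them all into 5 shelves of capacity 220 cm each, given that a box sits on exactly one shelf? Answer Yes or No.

Total = 1120 cm; ⌈1120/220⌉ = 6.
At least 6 shelves are required, but only 5 are allowed.

No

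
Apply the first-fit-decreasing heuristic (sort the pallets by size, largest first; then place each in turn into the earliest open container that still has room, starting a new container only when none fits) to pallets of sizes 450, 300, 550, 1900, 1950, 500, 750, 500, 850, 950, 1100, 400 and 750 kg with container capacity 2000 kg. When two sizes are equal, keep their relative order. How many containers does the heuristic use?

6

Sorted descending: 1950, 1900, 1100, 950, 850, 750, 750, 550, 500, 500, 450, 400, 300.
  1950 → container 1 (new)  [load 1950/2000]
  1900 → container 2 (new)  [load 1900/2000]
  1100 → container 3 (new)  [load 1100/2000]
  950 → container 4 (new)  [load 950/2000]
  850 → container 3  [load 1950/2000]
  750 → container 4  [load 1700/2000]
  750 → container 5 (new)  [load 750/2000]
  550 → container 5  [load 1300/2000]
  500 → container 5  [load 1800/2000]
  500 → container 6 (new)  [load 500/2000]
  450 → container 6  [load 950/2000]
  400 → container 6  [load 1350/2000]
  300 → container 4  [load 2000/2000]
6 containers opened.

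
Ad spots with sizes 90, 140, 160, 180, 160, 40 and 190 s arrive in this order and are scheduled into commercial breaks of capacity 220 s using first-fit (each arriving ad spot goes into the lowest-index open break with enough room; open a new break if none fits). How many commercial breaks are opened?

  90 → break 1 (new)  [load 90/220]
  140 → break 2 (new)  [load 140/220]
  160 → break 3 (new)  [load 160/220]
  180 → break 4 (new)  [load 180/220]
  160 → break 5 (new)  [load 160/220]
  40 → break 1  [load 130/220]
  190 → break 6 (new)  [load 190/220]
6 commercial breaks opened.

6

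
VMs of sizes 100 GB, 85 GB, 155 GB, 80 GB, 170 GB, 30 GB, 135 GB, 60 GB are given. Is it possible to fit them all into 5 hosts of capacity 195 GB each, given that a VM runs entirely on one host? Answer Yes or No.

Yes

A valid assignment using 5 hosts:
  host 1: 170 = 170
  host 2: 155 + 30 = 185
  host 3: 135 + 60 = 195
  host 4: 100 + 85 = 185
  host 5: 80 = 80
Every load is within 195 GB, so 5 hosts suffice.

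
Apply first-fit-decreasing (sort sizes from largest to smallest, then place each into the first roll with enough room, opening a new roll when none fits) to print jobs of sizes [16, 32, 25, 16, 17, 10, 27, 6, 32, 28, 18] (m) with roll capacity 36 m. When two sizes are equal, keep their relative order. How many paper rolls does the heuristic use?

7

Sorted descending: 32, 32, 28, 27, 25, 18, 17, 16, 16, 10, 6.
  32 → roll 1 (new)  [load 32/36]
  32 → roll 2 (new)  [load 32/36]
  28 → roll 3 (new)  [load 28/36]
  27 → roll 4 (new)  [load 27/36]
  25 → roll 5 (new)  [load 25/36]
  18 → roll 6 (new)  [load 18/36]
  17 → roll 6  [load 35/36]
  16 → roll 7 (new)  [load 16/36]
  16 → roll 7  [load 32/36]
  10 → roll 5  [load 35/36]
  6 → roll 3  [load 34/36]
7 paper rolls opened.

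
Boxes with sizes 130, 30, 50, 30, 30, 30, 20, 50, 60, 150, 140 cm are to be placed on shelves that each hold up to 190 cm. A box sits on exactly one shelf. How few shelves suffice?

4

Total = 150 + 140 + 130 + 60 + 50 + 50 + 30 + 30 + 30 + 30 + 20 = 720 cm.
Lower bound: ⌈720/190⌉ = 4 shelves.
A packing using 4 shelves:
  shelf 1: 150 + 30 = 180
  shelf 2: 140 + 50 = 190
  shelf 3: 130 + 60 = 190
  shelf 4: 50 + 30 + 30 + 30 + 20 = 160
This matches the lower bound, so 4 is optimal.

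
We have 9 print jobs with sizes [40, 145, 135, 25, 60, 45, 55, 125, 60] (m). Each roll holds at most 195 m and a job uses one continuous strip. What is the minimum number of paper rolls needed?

Total = 145 + 135 + 125 + 60 + 60 + 55 + 45 + 40 + 25 = 690 m.
Lower bound: ⌈690/195⌉ = 4 paper rolls.
A packing using 4 paper rolls:
  roll 1: 145 + 45 = 190
  roll 2: 135 + 60 = 195
  roll 3: 125 + 60 = 185
  roll 4: 55 + 40 + 25 = 120
This matches the lower bound, so 4 is optimal.

4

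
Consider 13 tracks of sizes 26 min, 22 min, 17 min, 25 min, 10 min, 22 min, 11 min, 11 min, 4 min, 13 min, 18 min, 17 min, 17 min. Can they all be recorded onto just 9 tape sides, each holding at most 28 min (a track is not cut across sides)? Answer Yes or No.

Yes

A valid assignment using 9 tape sides:
  side 1: 26 = 26
  side 2: 25 = 25
  side 3: 22 + 4 = 26
  side 4: 22 = 22
  side 5: 18 + 10 = 28
  side 6: 17 + 11 = 28
  side 7: 17 + 11 = 28
  side 8: 17 = 17
  side 9: 13 = 13
Every load is within 28 min, so 9 tape sides suffice.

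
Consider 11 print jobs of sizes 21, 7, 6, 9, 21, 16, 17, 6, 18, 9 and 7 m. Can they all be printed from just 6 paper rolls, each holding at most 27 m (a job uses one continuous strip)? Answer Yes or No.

A valid assignment using 6 paper rolls:
  roll 1: 21 + 6 = 27
  roll 2: 21 + 6 = 27
  roll 3: 18 + 9 = 27
  roll 4: 17 + 9 = 26
  roll 5: 16 + 7 = 23
  roll 6: 7 = 7
Every load is within 27 m, so 6 paper rolls suffice.

Yes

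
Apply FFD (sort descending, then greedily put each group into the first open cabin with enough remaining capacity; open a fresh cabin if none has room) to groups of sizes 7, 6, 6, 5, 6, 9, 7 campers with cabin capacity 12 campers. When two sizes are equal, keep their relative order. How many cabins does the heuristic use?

5

Sorted descending: 9, 7, 7, 6, 6, 6, 5.
  9 → cabin 1 (new)  [load 9/12]
  7 → cabin 2 (new)  [load 7/12]
  7 → cabin 3 (new)  [load 7/12]
  6 → cabin 4 (new)  [load 6/12]
  6 → cabin 4  [load 12/12]
  6 → cabin 5 (new)  [load 6/12]
  5 → cabin 2  [load 12/12]
5 cabins opened.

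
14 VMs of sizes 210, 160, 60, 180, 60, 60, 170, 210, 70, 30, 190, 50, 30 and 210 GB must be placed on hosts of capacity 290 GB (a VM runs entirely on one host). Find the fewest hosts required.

7

Total = 210 + 210 + 210 + 190 + 180 + 170 + 160 + 70 + 60 + 60 + 60 + 50 + 30 + 30 = 1690 GB.
Lower bound: ⌈1690/290⌉ = 6 hosts.
Also, 7 VMs each exceed 145 GB, and no two of those can share a host, so at least 7 hosts are needed.
A packing using 7 hosts:
  host 1: 210 + 70 = 280
  host 2: 210 + 60 = 270
  host 3: 210 + 60 = 270
  host 4: 190 + 60 + 30 = 280
  host 5: 180 + 50 + 30 = 260
  host 6: 170 = 170
  host 7: 160 = 160
This matches the lower bound, so 7 is optimal.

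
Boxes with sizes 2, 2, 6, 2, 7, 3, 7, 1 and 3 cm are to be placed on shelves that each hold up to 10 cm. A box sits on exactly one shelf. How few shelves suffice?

4

Total = 7 + 7 + 6 + 3 + 3 + 2 + 2 + 2 + 1 = 33 cm.
Lower bound: ⌈33/10⌉ = 4 shelves.
A packing using 4 shelves:
  shelf 1: 7 + 3 = 10
  shelf 2: 7 + 3 = 10
  shelf 3: 6 + 2 + 2 = 10
  shelf 4: 2 + 1 = 3
This matches the lower bound, so 4 is optimal.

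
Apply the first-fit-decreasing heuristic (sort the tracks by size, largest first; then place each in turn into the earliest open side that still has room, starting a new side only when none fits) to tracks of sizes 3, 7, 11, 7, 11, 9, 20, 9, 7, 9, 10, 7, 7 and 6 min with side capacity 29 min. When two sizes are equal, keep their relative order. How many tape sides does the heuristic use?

5

Sorted descending: 20, 11, 11, 10, 9, 9, 9, 7, 7, 7, 7, 7, 6, 3.
  20 → side 1 (new)  [load 20/29]
  11 → side 2 (new)  [load 11/29]
  11 → side 2  [load 22/29]
  10 → side 3 (new)  [load 10/29]
  9 → side 1  [load 29/29]
  9 → side 3  [load 19/29]
  9 → side 3  [load 28/29]
  7 → side 2  [load 29/29]
  7 → side 4 (new)  [load 7/29]
  7 → side 4  [load 14/29]
  7 → side 4  [load 21/29]
  7 → side 4  [load 28/29]
  6 → side 5 (new)  [load 6/29]
  3 → side 5  [load 9/29]
5 tape sides opened.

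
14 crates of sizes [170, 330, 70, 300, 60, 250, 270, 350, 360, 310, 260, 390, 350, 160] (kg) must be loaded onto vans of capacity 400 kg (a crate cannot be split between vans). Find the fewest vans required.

11

Total = 390 + 360 + 350 + 350 + 330 + 310 + 300 + 270 + 260 + 250 + 170 + 160 + 70 + 60 = 3630 kg.
Lower bound: ⌈3630/400⌉ = 10 vans.
A packing using 11 vans:
  van 1: 390 = 390
  van 2: 360 = 360
  van 3: 350 = 350
  van 4: 350 = 350
  van 5: 330 + 70 = 400
  van 6: 310 + 60 = 370
  van 7: 300 = 300
  van 8: 270 = 270
  van 9: 260 = 260
  van 10: 250 = 250
  van 11: 170 + 160 = 330
No arrangement into 10 vans stays within capacity, so 11 is optimal.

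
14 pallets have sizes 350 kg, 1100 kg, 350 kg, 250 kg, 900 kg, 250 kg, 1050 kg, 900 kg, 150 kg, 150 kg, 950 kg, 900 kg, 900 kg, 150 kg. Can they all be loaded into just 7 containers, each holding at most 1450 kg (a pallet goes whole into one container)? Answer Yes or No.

A valid assignment using 7 containers:
  container 1: 1100 + 350 = 1450
  container 2: 1050 + 350 = 1400
  container 3: 950 + 250 + 250 = 1450
  container 4: 900 + 150 + 150 + 150 = 1350
  container 5: 900 = 900
  container 6: 900 = 900
  container 7: 900 = 900
Every load is within 1450 kg, so 7 containers suffice.

Yes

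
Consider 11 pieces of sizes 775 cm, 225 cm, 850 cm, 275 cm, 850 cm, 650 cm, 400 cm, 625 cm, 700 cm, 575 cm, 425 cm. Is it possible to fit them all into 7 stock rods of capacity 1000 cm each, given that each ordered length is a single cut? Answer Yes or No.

Total = 6350 cm; ⌈6350/1000⌉ = 7.
The bound of 7 does not rule out 7, but exhaustive search shows no assignment into 7 stock rods of capacity 1000 cm exists — the minimum is 8.

No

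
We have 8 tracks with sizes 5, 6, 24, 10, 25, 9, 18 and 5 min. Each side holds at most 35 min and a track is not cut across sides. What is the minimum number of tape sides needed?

3

Total = 25 + 24 + 18 + 10 + 9 + 6 + 5 + 5 = 102 min.
Lower bound: ⌈102/35⌉ = 3 tape sides.
A packing using 3 tape sides:
  side 1: 25 + 10 = 35
  side 2: 24 + 9 = 33
  side 3: 18 + 6 + 5 + 5 = 34
This matches the lower bound, so 3 is optimal.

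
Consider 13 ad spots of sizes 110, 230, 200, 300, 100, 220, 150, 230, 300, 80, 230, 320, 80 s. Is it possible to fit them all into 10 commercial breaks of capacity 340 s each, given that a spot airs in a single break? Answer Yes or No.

Yes

A valid assignment using 9 commercial breaks:
  break 1: 320 = 320
  break 2: 300 = 300
  break 3: 300 = 300
  break 4: 230 + 110 = 340
  break 5: 230 + 100 = 330
  break 6: 230 + 80 = 310
  break 7: 220 + 80 = 300
  break 8: 200 = 200
  break 9: 150 = 150
That uses only 9 ≤ 10, so 10 commercial breaks are enough.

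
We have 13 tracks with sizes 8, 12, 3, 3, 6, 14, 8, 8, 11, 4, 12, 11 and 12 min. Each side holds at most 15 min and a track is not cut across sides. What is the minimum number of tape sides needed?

Total = 14 + 12 + 12 + 12 + 11 + 11 + 8 + 8 + 8 + 6 + 4 + 3 + 3 = 112 min.
Lower bound: ⌈112/15⌉ = 8 tape sides.
Also, 9 tracks each exceed 15/2 min, and no two of those can share a side, so at least 9 tape sides are needed.
A packing using 9 tape sides:
  side 1: 14 = 14
  side 2: 12 + 3 = 15
  side 3: 12 + 3 = 15
  side 4: 12 = 12
  side 5: 11 + 4 = 15
  side 6: 11 = 11
  side 7: 8 + 6 = 14
  side 8: 8 = 8
  side 9: 8 = 8
This matches the lower bound, so 9 is optimal.

9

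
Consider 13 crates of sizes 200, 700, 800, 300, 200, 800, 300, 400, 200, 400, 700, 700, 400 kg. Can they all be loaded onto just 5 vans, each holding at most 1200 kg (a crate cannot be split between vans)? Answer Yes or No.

No

Total = 6100 kg; ⌈6100/1200⌉ = 6.
At least 6 vans are required, but only 5 are allowed.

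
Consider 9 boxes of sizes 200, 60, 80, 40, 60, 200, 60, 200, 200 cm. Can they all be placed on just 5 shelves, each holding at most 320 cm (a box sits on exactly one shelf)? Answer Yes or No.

A valid assignment using 4 shelves:
  shelf 1: 200 + 80 + 40 = 320
  shelf 2: 200 + 60 + 60 = 320
  shelf 3: 200 + 60 = 260
  shelf 4: 200 = 200
That uses only 4 ≤ 5, so 5 shelves are enough.

Yes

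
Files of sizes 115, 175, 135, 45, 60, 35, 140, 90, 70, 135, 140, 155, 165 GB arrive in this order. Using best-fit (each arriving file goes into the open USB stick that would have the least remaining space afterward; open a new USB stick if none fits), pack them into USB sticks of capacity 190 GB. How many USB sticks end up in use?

9

  115 → USB stick 1 (new)  [load 115/190]
  175 → USB stick 2 (new)  [load 175/190]
  135 → USB stick 3 (new)  [load 135/190]
  45 → USB stick 3  [load 180/190]
  60 → USB stick 1  [load 175/190]
  35 → USB stick 4 (new)  [load 35/190]
  140 → USB stick 4  [load 175/190]
  90 → USB stick 5 (new)  [load 90/190]
  70 → USB stick 5  [load 160/190]
  135 → USB stick 6 (new)  [load 135/190]
  140 → USB stick 7 (new)  [load 140/190]
  155 → USB stick 8 (new)  [load 155/190]
  165 → USB stick 9 (new)  [load 165/190]
9 USB sticks opened.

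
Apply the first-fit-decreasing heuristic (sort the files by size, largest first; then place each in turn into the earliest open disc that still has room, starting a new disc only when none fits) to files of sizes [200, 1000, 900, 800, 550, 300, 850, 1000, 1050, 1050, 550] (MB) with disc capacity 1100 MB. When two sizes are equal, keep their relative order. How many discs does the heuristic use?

Sorted descending: 1050, 1050, 1000, 1000, 900, 850, 800, 550, 550, 300, 200.
  1050 → disc 1 (new)  [load 1050/1100]
  1050 → disc 2 (new)  [load 1050/1100]
  1000 → disc 3 (new)  [load 1000/1100]
  1000 → disc 4 (new)  [load 1000/1100]
  900 → disc 5 (new)  [load 900/1100]
  850 → disc 6 (new)  [load 850/1100]
  800 → disc 7 (new)  [load 800/1100]
  550 → disc 8 (new)  [load 550/1100]
  550 → disc 8  [load 1100/1100]
  300 → disc 7  [load 1100/1100]
  200 → disc 5  [load 1100/1100]
8 discs opened.

8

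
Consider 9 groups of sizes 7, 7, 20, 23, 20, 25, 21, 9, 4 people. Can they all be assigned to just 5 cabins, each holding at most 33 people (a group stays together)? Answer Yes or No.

Yes

A valid assignment using 5 cabins:
  cabin 1: 25 + 7 = 32
  cabin 2: 23 + 9 = 32
  cabin 3: 21 + 7 + 4 = 32
  cabin 4: 20 = 20
  cabin 5: 20 = 20
Every load is within 33 people, so 5 cabins suffice.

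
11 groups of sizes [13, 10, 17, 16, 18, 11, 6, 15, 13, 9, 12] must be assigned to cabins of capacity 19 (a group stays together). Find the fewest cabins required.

Total = 18 + 17 + 16 + 15 + 13 + 13 + 12 + 11 + 10 + 9 + 6 = 140.
Lower bound: ⌈140/19⌉ = 8 cabins.
Also, 9 groups each exceed 19/2, and no two of those can share a cabin, so at least 9 cabins are needed.
A packing using 9 cabins:
  cabin 1: 18 = 18
  cabin 2: 17 = 17
  cabin 3: 16 = 16
  cabin 4: 15 = 15
  cabin 5: 13 + 6 = 19
  cabin 6: 13 = 13
  cabin 7: 12 = 12
  cabin 8: 11 = 11
  cabin 9: 10 + 9 = 19
This matches the lower bound, so 9 is optimal.

9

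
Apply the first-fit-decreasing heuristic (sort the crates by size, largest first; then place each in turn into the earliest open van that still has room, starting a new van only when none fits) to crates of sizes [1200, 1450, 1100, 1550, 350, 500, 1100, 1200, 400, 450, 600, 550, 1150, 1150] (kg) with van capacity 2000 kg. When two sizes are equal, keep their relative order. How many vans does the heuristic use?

8

Sorted descending: 1550, 1450, 1200, 1200, 1150, 1150, 1100, 1100, 600, 550, 500, 450, 400, 350.
  1550 → van 1 (new)  [load 1550/2000]
  1450 → van 2 (new)  [load 1450/2000]
  1200 → van 3 (new)  [load 1200/2000]
  1200 → van 4 (new)  [load 1200/2000]
  1150 → van 5 (new)  [load 1150/2000]
  1150 → van 6 (new)  [load 1150/2000]
  1100 → van 7 (new)  [load 1100/2000]
  1100 → van 8 (new)  [load 1100/2000]
  600 → van 3  [load 1800/2000]
  550 → van 2  [load 2000/2000]
  500 → van 4  [load 1700/2000]
  450 → van 1  [load 2000/2000]
  400 → van 5  [load 1550/2000]
  350 → van 5  [load 1900/2000]
8 vans opened.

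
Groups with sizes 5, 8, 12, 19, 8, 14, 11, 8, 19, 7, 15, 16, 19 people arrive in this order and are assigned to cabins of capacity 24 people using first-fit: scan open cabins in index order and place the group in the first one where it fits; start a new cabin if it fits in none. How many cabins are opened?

8

  5 → cabin 1 (new)  [load 5/24]
  8 → cabin 1  [load 13/24]
  12 → cabin 2 (new)  [load 12/24]
  19 → cabin 3 (new)  [load 19/24]
  8 → cabin 1  [load 21/24]
  14 → cabin 4 (new)  [load 14/24]
  11 → cabin 2  [load 23/24]
  8 → cabin 4  [load 22/24]
  19 → cabin 5 (new)  [load 19/24]
  7 → cabin 6 (new)  [load 7/24]
  15 → cabin 6  [load 22/24]
  16 → cabin 7 (new)  [load 16/24]
  19 → cabin 8 (new)  [load 19/24]
8 cabins opened.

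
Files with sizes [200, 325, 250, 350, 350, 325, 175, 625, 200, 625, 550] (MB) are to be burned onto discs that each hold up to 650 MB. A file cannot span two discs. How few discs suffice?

7

Total = 625 + 625 + 550 + 350 + 350 + 325 + 325 + 250 + 200 + 200 + 175 = 3975 MB.
Lower bound: ⌈3975/650⌉ = 7 discs.
A packing using 7 discs:
  disc 1: 625 = 625
  disc 2: 625 = 625
  disc 3: 550 = 550
  disc 4: 350 + 250 = 600
  disc 5: 350 + 200 = 550
  disc 6: 325 + 325 = 650
  disc 7: 200 + 175 = 375
This matches the lower bound, so 7 is optimal.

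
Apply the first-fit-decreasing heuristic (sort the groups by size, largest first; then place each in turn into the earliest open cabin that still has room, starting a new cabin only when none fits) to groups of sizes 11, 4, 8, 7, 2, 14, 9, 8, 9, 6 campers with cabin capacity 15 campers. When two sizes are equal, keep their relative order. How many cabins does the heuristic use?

6

Sorted descending: 14, 11, 9, 9, 8, 8, 7, 6, 4, 2.
  14 → cabin 1 (new)  [load 14/15]
  11 → cabin 2 (new)  [load 11/15]
  9 → cabin 3 (new)  [load 9/15]
  9 → cabin 4 (new)  [load 9/15]
  8 → cabin 5 (new)  [load 8/15]
  8 → cabin 6 (new)  [load 8/15]
  7 → cabin 5  [load 15/15]
  6 → cabin 3  [load 15/15]
  4 → cabin 2  [load 15/15]
  2 → cabin 4  [load 11/15]
6 cabins opened.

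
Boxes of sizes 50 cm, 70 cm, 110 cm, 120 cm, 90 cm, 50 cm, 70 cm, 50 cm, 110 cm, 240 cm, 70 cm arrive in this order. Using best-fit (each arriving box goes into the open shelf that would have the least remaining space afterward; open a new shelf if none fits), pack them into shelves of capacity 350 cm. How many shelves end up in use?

3

  50 → shelf 1 (new)  [load 50/350]
  70 → shelf 1  [load 120/350]
  110 → shelf 1  [load 230/350]
  120 → shelf 1  [load 350/350]
  90 → shelf 2 (new)  [load 90/350]
  50 → shelf 2  [load 140/350]
  70 → shelf 2  [load 210/350]
  50 → shelf 2  [load 260/350]
  110 → shelf 3 (new)  [load 110/350]
  240 → shelf 3  [load 350/350]
  70 → shelf 2  [load 330/350]
3 shelves opened.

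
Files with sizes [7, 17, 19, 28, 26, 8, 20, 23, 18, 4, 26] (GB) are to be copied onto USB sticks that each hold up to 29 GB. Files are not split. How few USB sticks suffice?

Total = 28 + 26 + 26 + 23 + 20 + 19 + 18 + 17 + 8 + 7 + 4 = 196 GB.
Lower bound: ⌈196/29⌉ = 7 USB sticks.
Also, 8 files each exceed 29/2 GB, and no two of those can share a USB stick, so at least 8 USB sticks are needed.
A packing using 8 USB sticks:
  USB stick 1: 28 = 28
  USB stick 2: 26 = 26
  USB stick 3: 26 = 26
  USB stick 4: 23 + 4 = 27
  USB stick 5: 20 + 8 = 28
  USB stick 6: 19 + 7 = 26
  USB stick 7: 18 = 18
  USB stick 8: 17 = 17
This matches the lower bound, so 8 is optimal.

8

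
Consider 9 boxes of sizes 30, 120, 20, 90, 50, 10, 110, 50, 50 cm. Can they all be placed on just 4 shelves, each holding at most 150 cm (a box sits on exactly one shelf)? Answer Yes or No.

Yes

A valid assignment using 4 shelves:
  shelf 1: 120 + 30 = 150
  shelf 2: 110 + 20 + 10 = 140
  shelf 3: 90 + 50 = 140
  shelf 4: 50 + 50 = 100
Every load is within 150 cm, so 4 shelves suffice.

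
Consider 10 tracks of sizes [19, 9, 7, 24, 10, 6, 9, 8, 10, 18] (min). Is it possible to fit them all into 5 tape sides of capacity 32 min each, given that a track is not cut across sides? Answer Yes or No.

A valid assignment using 4 tape sides:
  side 1: 24 + 8 = 32
  side 2: 19 + 10 = 29
  side 3: 18 + 10 = 28
  side 4: 9 + 9 + 7 + 6 = 31
That uses only 4 ≤ 5, so 5 tape sides are enough.

Yes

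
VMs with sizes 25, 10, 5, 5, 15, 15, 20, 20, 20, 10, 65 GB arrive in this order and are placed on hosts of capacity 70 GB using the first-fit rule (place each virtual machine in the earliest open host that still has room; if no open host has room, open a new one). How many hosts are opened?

4

  25 → host 1 (new)  [load 25/70]
  10 → host 1  [load 35/70]
  5 → host 1  [load 40/70]
  5 → host 1  [load 45/70]
  15 → host 1  [load 60/70]
  15 → host 2 (new)  [load 15/70]
  20 → host 2  [load 35/70]
  20 → host 2  [load 55/70]
  20 → host 3 (new)  [load 20/70]
  10 → host 1  [load 70/70]
  65 → host 4 (new)  [load 65/70]
4 hosts opened.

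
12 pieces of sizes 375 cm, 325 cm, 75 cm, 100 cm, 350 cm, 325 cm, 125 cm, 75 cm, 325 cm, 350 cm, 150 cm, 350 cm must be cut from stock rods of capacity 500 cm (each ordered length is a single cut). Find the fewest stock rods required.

7

Total = 375 + 350 + 350 + 350 + 325 + 325 + 325 + 150 + 125 + 100 + 75 + 75 = 2925 cm.
Lower bound: ⌈2925/500⌉ = 6 stock rods.
Also, 7 pieces each exceed 250 cm, and no two of those can share a stock rod, so at least 7 stock rods are needed.
A packing using 7 stock rods:
  stock rod 1: 375 + 125 = 500
  stock rod 2: 350 + 150 = 500
  stock rod 3: 350 + 100 = 450
  stock rod 4: 350 + 75 + 75 = 500
  stock rod 5: 325 = 325
  stock rod 6: 325 = 325
  stock rod 7: 325 = 325
This matches the lower bound, so 7 is optimal.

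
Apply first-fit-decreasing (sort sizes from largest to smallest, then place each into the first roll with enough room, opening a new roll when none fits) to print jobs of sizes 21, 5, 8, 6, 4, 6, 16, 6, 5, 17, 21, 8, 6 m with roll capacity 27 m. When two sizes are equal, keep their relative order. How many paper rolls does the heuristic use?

5

Sorted descending: 21, 21, 17, 16, 8, 8, 6, 6, 6, 6, 5, 5, 4.
  21 → roll 1 (new)  [load 21/27]
  21 → roll 2 (new)  [load 21/27]
  17 → roll 3 (new)  [load 17/27]
  16 → roll 4 (new)  [load 16/27]
  8 → roll 3  [load 25/27]
  8 → roll 4  [load 24/27]
  6 → roll 1  [load 27/27]
  6 → roll 2  [load 27/27]
  6 → roll 5 (new)  [load 6/27]
  6 → roll 5  [load 12/27]
  5 → roll 5  [load 17/27]
  5 → roll 5  [load 22/27]
  4 → roll 5  [load 26/27]
5 paper rolls opened.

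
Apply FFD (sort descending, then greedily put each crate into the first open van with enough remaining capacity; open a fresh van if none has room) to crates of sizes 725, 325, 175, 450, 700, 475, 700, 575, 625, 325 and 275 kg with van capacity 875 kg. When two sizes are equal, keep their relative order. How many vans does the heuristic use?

Sorted descending: 725, 700, 700, 625, 575, 475, 450, 325, 325, 275, 175.
  725 → van 1 (new)  [load 725/875]
  700 → van 2 (new)  [load 700/875]
  700 → van 3 (new)  [load 700/875]
  625 → van 4 (new)  [load 625/875]
  575 → van 5 (new)  [load 575/875]
  475 → van 6 (new)  [load 475/875]
  450 → van 7 (new)  [load 450/875]
  325 → van 6  [load 800/875]
  325 → van 7  [load 775/875]
  275 → van 5  [load 850/875]
  175 → van 2  [load 875/875]
7 vans opened.

7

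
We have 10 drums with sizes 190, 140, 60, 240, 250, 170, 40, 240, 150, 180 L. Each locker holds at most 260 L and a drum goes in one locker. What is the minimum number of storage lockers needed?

8

Total = 250 + 240 + 240 + 190 + 180 + 170 + 150 + 140 + 60 + 40 = 1660 L.
Lower bound: ⌈1660/260⌉ = 7 storage lockers.
Also, 8 drums each exceed 130 L, and no two of those can share a locker, so at least 8 storage lockers are needed.
A packing using 8 storage lockers:
  locker 1: 250 = 250
  locker 2: 240 = 240
  locker 3: 240 = 240
  locker 4: 190 + 60 = 250
  locker 5: 180 + 40 = 220
  locker 6: 170 = 170
  locker 7: 150 = 150
  locker 8: 140 = 140
This matches the lower bound, so 8 is optimal.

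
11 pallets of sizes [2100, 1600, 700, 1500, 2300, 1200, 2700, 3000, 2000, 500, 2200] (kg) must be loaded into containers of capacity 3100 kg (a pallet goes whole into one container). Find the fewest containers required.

Total = 3000 + 2700 + 2300 + 2200 + 2100 + 2000 + 1600 + 1500 + 1200 + 700 + 500 = 19800 kg.
Lower bound: ⌈19800/3100⌉ = 7 containers.
A packing using 8 containers:
  container 1: 3000 = 3000
  container 2: 2700 = 2700
  container 3: 2300 + 700 = 3000
  container 4: 2200 + 500 = 2700
  container 5: 2100 = 2100
  container 6: 2000 = 2000
  container 7: 1600 + 1500 = 3100
  container 8: 1200 = 1200
No arrangement into 7 containers stays within capacity, so 8 is optimal.

8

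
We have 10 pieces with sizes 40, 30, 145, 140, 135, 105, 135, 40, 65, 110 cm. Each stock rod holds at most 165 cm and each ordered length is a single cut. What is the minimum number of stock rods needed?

Total = 145 + 140 + 135 + 135 + 110 + 105 + 65 + 40 + 40 + 30 = 945 cm.
Lower bound: ⌈945/165⌉ = 6 stock rods.
A packing using 7 stock rods:
  stock rod 1: 145 = 145
  stock rod 2: 140 = 140
  stock rod 3: 135 + 30 = 165
  stock rod 4: 135 = 135
  stock rod 5: 110 + 40 = 150
  stock rod 6: 105 + 40 = 145
  stock rod 7: 65 = 65
No arrangement into 6 stock rods stays within capacity, so 7 is optimal.

7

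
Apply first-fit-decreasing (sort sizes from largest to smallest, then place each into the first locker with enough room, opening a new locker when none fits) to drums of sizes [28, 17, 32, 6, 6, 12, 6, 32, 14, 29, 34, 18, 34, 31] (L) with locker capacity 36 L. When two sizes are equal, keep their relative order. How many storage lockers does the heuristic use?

9

Sorted descending: 34, 34, 32, 32, 31, 29, 28, 18, 17, 14, 12, 6, 6, 6.
  34 → locker 1 (new)  [load 34/36]
  34 → locker 2 (new)  [load 34/36]
  32 → locker 3 (new)  [load 32/36]
  32 → locker 4 (new)  [load 32/36]
  31 → locker 5 (new)  [load 31/36]
  29 → locker 6 (new)  [load 29/36]
  28 → locker 7 (new)  [load 28/36]
  18 → locker 8 (new)  [load 18/36]
  17 → locker 8  [load 35/36]
  14 → locker 9 (new)  [load 14/36]
  12 → locker 9  [load 26/36]
  6 → locker 6  [load 35/36]
  6 → locker 7  [load 34/36]
  6 → locker 9  [load 32/36]
9 storage lockers opened.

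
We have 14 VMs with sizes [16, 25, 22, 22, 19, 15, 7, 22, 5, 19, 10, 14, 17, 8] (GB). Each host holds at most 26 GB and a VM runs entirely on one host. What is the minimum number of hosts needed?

Total = 25 + 22 + 22 + 22 + 19 + 19 + 17 + 16 + 15 + 14 + 10 + 8 + 7 + 5 = 221 GB.
Lower bound: ⌈221/26⌉ = 9 hosts.
Also, 10 VMs each exceed 13 GB, and no two of those can share a host, so at least 10 hosts are needed.
A packing using 10 hosts:
  host 1: 25 = 25
  host 2: 22 = 22
  host 3: 22 = 22
  host 4: 22 = 22
  host 5: 19 + 7 = 26
  host 6: 19 + 5 = 24
  host 7: 17 + 8 = 25
  host 8: 16 + 10 = 26
  host 9: 15 = 15
  host 10: 14 = 14
This matches the lower bound, so 10 is optimal.

10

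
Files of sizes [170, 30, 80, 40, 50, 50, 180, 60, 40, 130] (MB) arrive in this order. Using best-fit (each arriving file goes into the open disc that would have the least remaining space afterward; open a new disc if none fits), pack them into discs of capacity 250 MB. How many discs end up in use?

  170 → disc 1 (new)  [load 170/250]
  30 → disc 1  [load 200/250]
  80 → disc 2 (new)  [load 80/250]
  40 → disc 1  [load 240/250]
  50 → disc 2  [load 130/250]
  50 → disc 2  [load 180/250]
  180 → disc 3 (new)  [load 180/250]
  60 → disc 2  [load 240/250]
  40 → disc 3  [load 220/250]
  130 → disc 4 (new)  [load 130/250]
4 discs opened.

4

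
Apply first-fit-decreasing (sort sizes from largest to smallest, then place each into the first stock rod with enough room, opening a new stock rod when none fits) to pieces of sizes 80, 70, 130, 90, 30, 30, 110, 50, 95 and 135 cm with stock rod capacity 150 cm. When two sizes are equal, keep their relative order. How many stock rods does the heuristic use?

Sorted descending: 135, 130, 110, 95, 90, 80, 70, 50, 30, 30.
  135 → stock rod 1 (new)  [load 135/150]
  130 → stock rod 2 (new)  [load 130/150]
  110 → stock rod 3 (new)  [load 110/150]
  95 → stock rod 4 (new)  [load 95/150]
  90 → stock rod 5 (new)  [load 90/150]
  80 → stock rod 6 (new)  [load 80/150]
  70 → stock rod 6  [load 150/150]
  50 → stock rod 4  [load 145/150]
  30 → stock rod 3  [load 140/150]
  30 → stock rod 5  [load 120/150]
6 stock rods opened.

6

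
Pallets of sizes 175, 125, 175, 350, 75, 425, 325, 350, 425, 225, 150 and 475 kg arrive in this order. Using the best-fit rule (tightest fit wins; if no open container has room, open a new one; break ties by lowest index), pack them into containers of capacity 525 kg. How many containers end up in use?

8

  175 → container 1 (new)  [load 175/525]
  125 → container 1  [load 300/525]
  175 → container 1  [load 475/525]
  350 → container 2 (new)  [load 350/525]
  75 → container 2  [load 425/525]
  425 → container 3 (new)  [load 425/525]
  325 → container 4 (new)  [load 325/525]
  350 → container 5 (new)  [load 350/525]
  425 → container 6 (new)  [load 425/525]
  225 → container 7 (new)  [load 225/525]
  150 → container 5  [load 500/525]
  475 → container 8 (new)  [load 475/525]
8 containers opened.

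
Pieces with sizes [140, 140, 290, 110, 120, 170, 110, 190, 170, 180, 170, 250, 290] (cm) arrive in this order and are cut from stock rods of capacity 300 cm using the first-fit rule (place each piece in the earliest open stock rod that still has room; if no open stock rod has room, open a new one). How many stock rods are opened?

  140 → stock rod 1 (new)  [load 140/300]
  140 → stock rod 1  [load 280/300]
  290 → stock rod 2 (new)  [load 290/300]
  110 → stock rod 3 (new)  [load 110/300]
  120 → stock rod 3  [load 230/300]
  170 → stock rod 4 (new)  [load 170/300]
  110 → stock rod 4  [load 280/300]
  190 → stock rod 5 (new)  [load 190/300]
  170 → stock rod 6 (new)  [load 170/300]
  180 → stock rod 7 (new)  [load 180/300]
  170 → stock rod 8 (new)  [load 170/300]
  250 → stock rod 9 (new)  [load 250/300]
  290 → stock rod 10 (new)  [load 290/300]
10 stock rods opened.

10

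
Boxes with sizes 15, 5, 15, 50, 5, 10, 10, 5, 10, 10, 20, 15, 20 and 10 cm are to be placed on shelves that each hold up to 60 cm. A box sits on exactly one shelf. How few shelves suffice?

4

Total = 50 + 20 + 20 + 15 + 15 + 15 + 10 + 10 + 10 + 10 + 10 + 5 + 5 + 5 = 200 cm.
Lower bound: ⌈200/60⌉ = 4 shelves.
A packing using 4 shelves:
  shelf 1: 50 + 10 = 60
  shelf 2: 20 + 20 + 15 + 5 = 60
  shelf 3: 15 + 15 + 10 + 10 + 10 = 60
  shelf 4: 10 + 5 + 5 = 20
This matches the lower bound, so 4 is optimal.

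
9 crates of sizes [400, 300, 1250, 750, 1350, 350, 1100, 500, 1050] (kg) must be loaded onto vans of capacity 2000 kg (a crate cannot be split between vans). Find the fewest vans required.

Total = 1350 + 1250 + 1100 + 1050 + 750 + 500 + 400 + 350 + 300 = 7050 kg.
Lower bound: ⌈7050/2000⌉ = 4 vans.
A packing using 4 vans:
  van 1: 1350 + 500 = 1850
  van 2: 1250 + 750 = 2000
  van 3: 1100 + 400 + 350 = 1850
  van 4: 1050 + 300 = 1350
This matches the lower bound, so 4 is optimal.

4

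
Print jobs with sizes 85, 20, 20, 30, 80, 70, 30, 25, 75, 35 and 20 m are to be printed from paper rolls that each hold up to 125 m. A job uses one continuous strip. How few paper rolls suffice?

Total = 85 + 80 + 75 + 70 + 35 + 30 + 30 + 25 + 20 + 20 + 20 = 490 m.
Lower bound: ⌈490/125⌉ = 4 paper rolls.
A packing using 4 paper rolls:
  roll 1: 85 + 35 = 120
  roll 2: 80 + 25 + 20 = 125
  roll 3: 75 + 30 + 20 = 125
  roll 4: 70 + 30 + 20 = 120
This matches the lower bound, so 4 is optimal.

4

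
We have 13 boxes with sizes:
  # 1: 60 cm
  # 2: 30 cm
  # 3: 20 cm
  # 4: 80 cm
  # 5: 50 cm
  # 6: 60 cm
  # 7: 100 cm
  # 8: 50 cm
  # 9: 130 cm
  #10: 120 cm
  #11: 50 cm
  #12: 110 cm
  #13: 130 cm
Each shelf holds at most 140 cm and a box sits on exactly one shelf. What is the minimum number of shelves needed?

Total = 130 + 130 + 120 + 110 + 100 + 80 + 60 + 60 + 50 + 50 + 50 + 30 + 20 = 990 cm.
Lower bound: ⌈990/140⌉ = 8 shelves.
A packing using 8 shelves:
  shelf 1: 130 = 130
  shelf 2: 130 = 130
  shelf 3: 120 + 20 = 140
  shelf 4: 110 + 30 = 140
  shelf 5: 100 = 100
  shelf 6: 80 + 60 = 140
  shelf 7: 60 + 50 = 110
  shelf 8: 50 + 50 = 100
This matches the lower bound, so 8 is optimal.

8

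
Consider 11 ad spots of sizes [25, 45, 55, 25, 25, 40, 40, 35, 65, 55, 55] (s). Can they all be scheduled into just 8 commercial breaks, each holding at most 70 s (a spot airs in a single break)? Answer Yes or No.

A valid assignment using 8 commercial breaks:
  break 1: 65 = 65
  break 2: 55 = 55
  break 3: 55 = 55
  break 4: 55 = 55
  break 5: 45 + 25 = 70
  break 6: 40 + 25 = 65
  break 7: 40 + 25 = 65
  break 8: 35 = 35
Every load is within 70 s, so 8 commercial breaks suffice.

Yes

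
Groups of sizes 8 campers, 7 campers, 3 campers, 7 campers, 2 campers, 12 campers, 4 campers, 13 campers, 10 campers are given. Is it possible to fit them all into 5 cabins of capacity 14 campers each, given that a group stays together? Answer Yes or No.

Yes

A valid assignment using 5 cabins:
  cabin 1: 13 = 13
  cabin 2: 12 + 2 = 14
  cabin 3: 10 + 4 = 14
  cabin 4: 8 + 3 = 11
  cabin 5: 7 + 7 = 14
Every load is within 14 campers, so 5 cabins suffice.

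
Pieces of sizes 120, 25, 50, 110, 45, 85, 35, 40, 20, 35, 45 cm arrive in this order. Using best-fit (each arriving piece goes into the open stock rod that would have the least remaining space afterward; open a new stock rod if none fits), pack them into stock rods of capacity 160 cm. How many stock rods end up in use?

  120 → stock rod 1 (new)  [load 120/160]
  25 → stock rod 1  [load 145/160]
  50 → stock rod 2 (new)  [load 50/160]
  110 → stock rod 2  [load 160/160]
  45 → stock rod 3 (new)  [load 45/160]
  85 → stock rod 3  [load 130/160]
  35 → stock rod 4 (new)  [load 35/160]
  40 → stock rod 4  [load 75/160]
  20 → stock rod 3  [load 150/160]
  35 → stock rod 4  [load 110/160]
  45 → stock rod 4  [load 155/160]
4 stock rods opened.

4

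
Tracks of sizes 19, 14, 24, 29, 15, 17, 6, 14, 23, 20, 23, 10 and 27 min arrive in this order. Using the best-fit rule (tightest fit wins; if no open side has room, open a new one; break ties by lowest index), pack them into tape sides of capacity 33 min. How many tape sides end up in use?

9

  19 → side 1 (new)  [load 19/33]
  14 → side 1  [load 33/33]
  24 → side 2 (new)  [load 24/33]
  29 → side 3 (new)  [load 29/33]
  15 → side 4 (new)  [load 15/33]
  17 → side 4  [load 32/33]
  6 → side 2  [load 30/33]
  14 → side 5 (new)  [load 14/33]
  23 → side 6 (new)  [load 23/33]
  20 → side 7 (new)  [load 20/33]
  23 → side 8 (new)  [load 23/33]
  10 → side 6  [load 33/33]
  27 → side 9 (new)  [load 27/33]
9 tape sides opened.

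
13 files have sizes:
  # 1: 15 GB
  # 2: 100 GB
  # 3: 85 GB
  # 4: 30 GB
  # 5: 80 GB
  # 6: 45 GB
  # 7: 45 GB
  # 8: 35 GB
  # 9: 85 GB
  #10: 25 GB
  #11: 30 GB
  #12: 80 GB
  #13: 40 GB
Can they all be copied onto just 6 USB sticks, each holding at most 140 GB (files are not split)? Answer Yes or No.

A valid assignment using 6 USB sticks:
  USB stick 1: 100 + 40 = 140
  USB stick 2: 85 + 45 = 130
  USB stick 3: 85 + 45 = 130
  USB stick 4: 80 + 35 + 25 = 140
  USB stick 5: 80 + 30 + 30 = 140
  USB stick 6: 15 = 15
Every load is within 140 GB, so 6 USB sticks suffice.

Yes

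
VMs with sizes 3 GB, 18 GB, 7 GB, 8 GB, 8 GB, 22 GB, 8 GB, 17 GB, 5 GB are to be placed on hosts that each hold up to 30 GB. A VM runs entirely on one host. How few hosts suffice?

4

Total = 22 + 18 + 17 + 8 + 8 + 8 + 7 + 5 + 3 = 96 GB.
Lower bound: ⌈96/30⌉ = 4 hosts.
A packing using 4 hosts:
  host 1: 22 + 8 = 30
  host 2: 18 + 8 + 3 = 29
  host 3: 17 + 8 + 5 = 30
  host 4: 7 = 7
This matches the lower bound, so 4 is optimal.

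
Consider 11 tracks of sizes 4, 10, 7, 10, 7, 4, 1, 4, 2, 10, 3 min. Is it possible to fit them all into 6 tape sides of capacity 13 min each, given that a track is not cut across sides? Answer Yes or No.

Yes

A valid assignment using 6 tape sides:
  side 1: 10 + 3 = 13
  side 2: 10 + 2 + 1 = 13
  side 3: 10 = 10
  side 4: 7 + 4 = 11
  side 5: 7 + 4 = 11
  side 6: 4 = 4
Every load is within 13 min, so 6 tape sides suffice.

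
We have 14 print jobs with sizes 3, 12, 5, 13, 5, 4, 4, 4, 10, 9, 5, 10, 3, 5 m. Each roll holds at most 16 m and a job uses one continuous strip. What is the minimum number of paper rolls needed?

6

Total = 13 + 12 + 10 + 10 + 9 + 5 + 5 + 5 + 5 + 4 + 4 + 4 + 3 + 3 = 92 m.
Lower bound: ⌈92/16⌉ = 6 paper rolls.
A packing using 6 paper rolls:
  roll 1: 13 + 3 = 16
  roll 2: 12 + 4 = 16
  roll 3: 10 + 5 = 15
  roll 4: 10 + 5 = 15
  roll 5: 9 + 5 = 14
  roll 6: 5 + 4 + 4 + 3 = 16
This matches the lower bound, so 6 is optimal.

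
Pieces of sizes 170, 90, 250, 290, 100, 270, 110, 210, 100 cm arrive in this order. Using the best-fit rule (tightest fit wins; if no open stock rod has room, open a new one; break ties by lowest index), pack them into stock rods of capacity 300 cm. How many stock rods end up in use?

  170 → stock rod 1 (new)  [load 170/300]
  90 → stock rod 1  [load 260/300]
  250 → stock rod 2 (new)  [load 250/300]
  290 → stock rod 3 (new)  [load 290/300]
  100 → stock rod 4 (new)  [load 100/300]
  270 → stock rod 5 (new)  [load 270/300]
  110 → stock rod 4  [load 210/300]
  210 → stock rod 6 (new)  [load 210/300]
  100 → stock rod 7 (new)  [load 100/300]
7 stock rods opened.

7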